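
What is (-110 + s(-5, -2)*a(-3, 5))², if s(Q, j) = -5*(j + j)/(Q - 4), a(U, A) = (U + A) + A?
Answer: 1276900/81 ≈ 15764.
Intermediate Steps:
a(U, A) = U + 2*A (a(U, A) = (A + U) + A = U + 2*A)
s(Q, j) = -10*j/(-4 + Q) (s(Q, j) = -5*2*j/(-4 + Q) = -10*j/(-4 + Q))
(-110 + s(-5, -2)*a(-3, 5))² = (-110 + (-10*(-2)/(-4 - 5))*(-3 + 2*5))² = (-110 + (-10*(-2)/(-9))*(-3 + 10))² = (-110 - 10*(-2)*(-⅑)*7)² = (-110 - 20/9*7)² = (-110 - 140/9)² = (-1130/9)² = 1276900/81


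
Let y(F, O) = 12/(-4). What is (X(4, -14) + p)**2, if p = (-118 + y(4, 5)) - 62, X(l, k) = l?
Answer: 32041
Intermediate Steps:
y(F, O) = -3 (y(F, O) = 12*(-1/4) = -3)
p = -183 (p = (-118 - 3) - 62 = -121 - 62 = -183)
(X(4, -14) + p)**2 = (4 - 183)**2 = (-179)**2 = 32041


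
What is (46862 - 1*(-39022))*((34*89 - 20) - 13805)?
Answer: -927461316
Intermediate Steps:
(46862 - 1*(-39022))*((34*89 - 20) - 13805) = (46862 + 39022)*((3026 - 20) - 13805) = 85884*(3006 - 13805) = 85884*(-10799) = -927461316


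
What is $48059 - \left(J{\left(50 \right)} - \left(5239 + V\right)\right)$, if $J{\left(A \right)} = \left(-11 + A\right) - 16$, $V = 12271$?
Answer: $65546$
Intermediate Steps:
$J{\left(A \right)} = -27 + A$
$48059 - \left(J{\left(50 \right)} - \left(5239 + V\right)\right) = 48059 - \left(\left(-27 + 50\right) - 17510\right) = 48059 - \left(23 - 17510\right) = 48059 - -17487 = 48059 + 17487 = 65546$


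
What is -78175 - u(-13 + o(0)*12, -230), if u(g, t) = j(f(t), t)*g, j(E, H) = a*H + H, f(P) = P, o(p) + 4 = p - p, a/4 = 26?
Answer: -1551325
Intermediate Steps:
a = 104 (a = 4*26 = 104)
o(p) = -4 (o(p) = -4 + (p - p) = -4 + 0 = -4)
j(E, H) = 105*H (j(E, H) = 104*H + H = 105*H)
u(g, t) = 105*g*t (u(g, t) = (105*t)*g = 105*g*t)
-78175 - u(-13 + o(0)*12, -230) = -78175 - 105*(-13 - 4*12)*(-230) = -78175 - 105*(-13 - 48)*(-230) = -78175 - 105*(-61)*(-230) = -78175 - 1*1473150 = -78175 - 1473150 = -1551325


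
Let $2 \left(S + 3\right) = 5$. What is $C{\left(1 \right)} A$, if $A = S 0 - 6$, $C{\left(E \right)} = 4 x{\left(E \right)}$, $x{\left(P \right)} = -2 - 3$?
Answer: $120$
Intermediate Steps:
$S = - \frac{1}{2}$ ($S = -3 + \frac{1}{2} \cdot 5 = -3 + \frac{5}{2} = - \frac{1}{2} \approx -0.5$)
$x{\left(P \right)} = -5$ ($x{\left(P \right)} = -2 - 3 = -5$)
$C{\left(E \right)} = -20$ ($C{\left(E \right)} = 4 \left(-5\right) = -20$)
$A = -6$ ($A = \left(- \frac{1}{2}\right) 0 - 6 = 0 - 6 = -6$)
$C{\left(1 \right)} A = \left(-20\right) \left(-6\right) = 120$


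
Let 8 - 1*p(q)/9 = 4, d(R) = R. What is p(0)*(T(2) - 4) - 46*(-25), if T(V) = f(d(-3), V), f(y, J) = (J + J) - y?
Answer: 1258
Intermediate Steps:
f(y, J) = -y + 2*J (f(y, J) = 2*J - y = -y + 2*J)
T(V) = 3 + 2*V (T(V) = -1*(-3) + 2*V = 3 + 2*V)
p(q) = 36 (p(q) = 72 - 9*4 = 72 - 36 = 36)
p(0)*(T(2) - 4) - 46*(-25) = 36*((3 + 2*2) - 4) - 46*(-25) = 36*((3 + 4) - 4) + 1150 = 36*(7 - 4) + 1150 = 36*3 + 1150 = 108 + 1150 = 1258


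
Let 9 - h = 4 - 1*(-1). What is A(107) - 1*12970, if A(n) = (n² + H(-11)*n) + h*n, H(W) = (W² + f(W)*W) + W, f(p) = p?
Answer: 23624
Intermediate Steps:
h = 4 (h = 9 - (4 - 1*(-1)) = 9 - (4 + 1) = 9 - 1*5 = 9 - 5 = 4)
H(W) = W + 2*W² (H(W) = (W² + W*W) + W = (W² + W²) + W = 2*W² + W = W + 2*W²)
A(n) = n² + 235*n (A(n) = (n² + (-11*(1 + 2*(-11)))*n) + 4*n = (n² + (-11*(1 - 22))*n) + 4*n = (n² + (-11*(-21))*n) + 4*n = (n² + 231*n) + 4*n = n² + 235*n)
A(107) - 1*12970 = 107*(235 + 107) - 1*12970 = 107*342 - 12970 = 36594 - 12970 = 23624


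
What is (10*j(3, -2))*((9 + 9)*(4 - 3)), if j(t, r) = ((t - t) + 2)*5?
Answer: 1800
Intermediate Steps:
j(t, r) = 10 (j(t, r) = (0 + 2)*5 = 2*5 = 10)
(10*j(3, -2))*((9 + 9)*(4 - 3)) = (10*10)*((9 + 9)*(4 - 3)) = 100*(18*1) = 100*18 = 1800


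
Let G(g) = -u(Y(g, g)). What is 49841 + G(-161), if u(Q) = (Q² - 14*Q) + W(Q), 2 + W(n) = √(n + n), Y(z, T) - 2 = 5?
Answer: 49892 - √14 ≈ 49888.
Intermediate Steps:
Y(z, T) = 7 (Y(z, T) = 2 + 5 = 7)
W(n) = -2 + √2*√n (W(n) = -2 + √(n + n) = -2 + √(2*n) = -2 + √2*√n)
u(Q) = -2 + Q² - 14*Q + √2*√Q (u(Q) = (Q² - 14*Q) + (-2 + √2*√Q) = -2 + Q² - 14*Q + √2*√Q)
G(g) = 51 - √14 (G(g) = -(-2 + 7² - 14*7 + √2*√7) = -(-2 + 49 - 98 + √14) = -(-51 + √14) = 51 - √14)
49841 + G(-161) = 49841 + (51 - √14) = 49892 - √14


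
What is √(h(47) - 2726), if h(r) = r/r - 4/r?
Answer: 3*I*√668857/47 ≈ 52.202*I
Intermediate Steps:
h(r) = 1 - 4/r
√(h(47) - 2726) = √((-4 + 47)/47 - 2726) = √((1/47)*43 - 2726) = √(43/47 - 2726) = √(-128079/47) = 3*I*√668857/47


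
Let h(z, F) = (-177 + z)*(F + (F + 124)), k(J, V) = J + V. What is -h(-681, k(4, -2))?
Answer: 109824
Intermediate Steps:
h(z, F) = (-177 + z)*(124 + 2*F) (h(z, F) = (-177 + z)*(F + (124 + F)) = (-177 + z)*(124 + 2*F))
-h(-681, k(4, -2)) = -(-21948 - 354*(4 - 2) + 124*(-681) + 2*(4 - 2)*(-681)) = -(-21948 - 354*2 - 84444 + 2*2*(-681)) = -(-21948 - 708 - 84444 - 2724) = -1*(-109824) = 109824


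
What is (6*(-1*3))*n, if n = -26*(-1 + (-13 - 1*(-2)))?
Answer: -5616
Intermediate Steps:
n = 312 (n = -26*(-1 + (-13 + 2)) = -26*(-1 - 11) = -26*(-12) = 312)
(6*(-1*3))*n = (6*(-1*3))*312 = (6*(-3))*312 = -18*312 = -5616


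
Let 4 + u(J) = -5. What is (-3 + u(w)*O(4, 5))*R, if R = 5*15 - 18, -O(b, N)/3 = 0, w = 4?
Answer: -171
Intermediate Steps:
O(b, N) = 0 (O(b, N) = -3*0 = 0)
u(J) = -9 (u(J) = -4 - 5 = -9)
R = 57 (R = 75 - 18 = 57)
(-3 + u(w)*O(4, 5))*R = (-3 - 9*0)*57 = (-3 + 0)*57 = -3*57 = -171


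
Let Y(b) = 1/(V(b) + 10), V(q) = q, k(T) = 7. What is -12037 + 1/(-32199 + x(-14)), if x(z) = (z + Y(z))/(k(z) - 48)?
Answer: -63562329587/5280579 ≈ -12037.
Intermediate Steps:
Y(b) = 1/(10 + b) (Y(b) = 1/(b + 10) = 1/(10 + b))
x(z) = -z/41 - 1/(41*(10 + z)) (x(z) = (z + 1/(10 + z))/(7 - 48) = (z + 1/(10 + z))/(-41) = (z + 1/(10 + z))*(-1/41) = -z/41 - 1/(41*(10 + z)))
-12037 + 1/(-32199 + x(-14)) = -12037 + 1/(-32199 + (-1 - 1*(-14)*(10 - 14))/(41*(10 - 14))) = -12037 + 1/(-32199 + (1/41)*(-1 - 1*(-14)*(-4))/(-4)) = -12037 + 1/(-32199 + (1/41)*(-¼)*(-1 - 56)) = -12037 + 1/(-32199 + (1/41)*(-¼)*(-57)) = -12037 + 1/(-32199 + 57/164) = -12037 + 1/(-5280579/164) = -12037 - 164/5280579 = -63562329587/5280579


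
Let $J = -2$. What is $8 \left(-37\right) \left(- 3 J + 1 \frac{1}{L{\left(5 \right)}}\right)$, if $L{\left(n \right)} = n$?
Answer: $- \frac{9176}{5} \approx -1835.2$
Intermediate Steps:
$8 \left(-37\right) \left(- 3 J + 1 \frac{1}{L{\left(5 \right)}}\right) = 8 \left(-37\right) \left(\left(-3\right) \left(-2\right) + 1 \cdot \frac{1}{5}\right) = - 296 \left(6 + 1 \cdot \frac{1}{5}\right) = - 296 \left(6 + \frac{1}{5}\right) = \left(-296\right) \frac{31}{5} = - \frac{9176}{5}$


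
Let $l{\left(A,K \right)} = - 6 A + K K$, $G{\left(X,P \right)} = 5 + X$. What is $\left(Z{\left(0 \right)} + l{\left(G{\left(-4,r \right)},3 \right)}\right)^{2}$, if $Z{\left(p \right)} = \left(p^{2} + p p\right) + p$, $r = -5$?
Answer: $9$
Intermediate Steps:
$Z{\left(p \right)} = p + 2 p^{2}$ ($Z{\left(p \right)} = \left(p^{2} + p^{2}\right) + p = 2 p^{2} + p = p + 2 p^{2}$)
$l{\left(A,K \right)} = K^{2} - 6 A$ ($l{\left(A,K \right)} = - 6 A + K^{2} = K^{2} - 6 A$)
$\left(Z{\left(0 \right)} + l{\left(G{\left(-4,r \right)},3 \right)}\right)^{2} = \left(0 \left(1 + 2 \cdot 0\right) + \left(3^{2} - 6 \left(5 - 4\right)\right)\right)^{2} = \left(0 \left(1 + 0\right) + \left(9 - 6\right)\right)^{2} = \left(0 \cdot 1 + \left(9 - 6\right)\right)^{2} = \left(0 + 3\right)^{2} = 3^{2} = 9$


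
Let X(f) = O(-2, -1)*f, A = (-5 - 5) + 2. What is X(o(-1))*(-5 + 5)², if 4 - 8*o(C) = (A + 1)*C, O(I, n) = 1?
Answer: 0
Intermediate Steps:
A = -8 (A = -10 + 2 = -8)
o(C) = ½ + 7*C/8 (o(C) = ½ - (-8 + 1)*C/8 = ½ - (-7)*C/8 = ½ + 7*C/8)
X(f) = f (X(f) = 1*f = f)
X(o(-1))*(-5 + 5)² = (½ + (7/8)*(-1))*(-5 + 5)² = (½ - 7/8)*0² = -3/8*0 = 0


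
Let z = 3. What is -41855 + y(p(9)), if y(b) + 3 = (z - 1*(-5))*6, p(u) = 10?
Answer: -41810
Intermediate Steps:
y(b) = 45 (y(b) = -3 + (3 - 1*(-5))*6 = -3 + (3 + 5)*6 = -3 + 8*6 = -3 + 48 = 45)
-41855 + y(p(9)) = -41855 + 45 = -41810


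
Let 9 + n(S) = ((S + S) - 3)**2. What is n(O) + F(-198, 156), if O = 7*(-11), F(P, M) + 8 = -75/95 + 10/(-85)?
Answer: 7955843/323 ≈ 24631.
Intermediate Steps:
F(P, M) = -2877/323 (F(P, M) = -8 + (-75/95 + 10/(-85)) = -8 + (-75*1/95 + 10*(-1/85)) = -8 + (-15/19 - 2/17) = -8 - 293/323 = -2877/323)
O = -77
n(S) = -9 + (-3 + 2*S)**2 (n(S) = -9 + ((S + S) - 3)**2 = -9 + (2*S - 3)**2 = -9 + (-3 + 2*S)**2)
n(O) + F(-198, 156) = 4*(-77)*(-3 - 77) - 2877/323 = 4*(-77)*(-80) - 2877/323 = 24640 - 2877/323 = 7955843/323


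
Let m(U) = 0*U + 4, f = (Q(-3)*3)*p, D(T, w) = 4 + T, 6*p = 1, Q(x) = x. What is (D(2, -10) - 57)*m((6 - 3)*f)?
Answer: -204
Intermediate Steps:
p = ⅙ (p = (⅙)*1 = ⅙ ≈ 0.16667)
f = -3/2 (f = -3*3*(⅙) = -9*⅙ = -3/2 ≈ -1.5000)
m(U) = 4 (m(U) = 0 + 4 = 4)
(D(2, -10) - 57)*m((6 - 3)*f) = ((4 + 2) - 57)*4 = (6 - 57)*4 = -51*4 = -204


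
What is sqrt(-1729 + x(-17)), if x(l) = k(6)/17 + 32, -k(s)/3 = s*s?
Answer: I*sqrt(492269)/17 ≈ 41.272*I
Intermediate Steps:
k(s) = -3*s**2 (k(s) = -3*s*s = -3*s**2)
x(l) = 436/17 (x(l) = -3*6**2/17 + 32 = -3*36*(1/17) + 32 = -108*1/17 + 32 = -108/17 + 32 = 436/17)
sqrt(-1729 + x(-17)) = sqrt(-1729 + 436/17) = sqrt(-28957/17) = I*sqrt(492269)/17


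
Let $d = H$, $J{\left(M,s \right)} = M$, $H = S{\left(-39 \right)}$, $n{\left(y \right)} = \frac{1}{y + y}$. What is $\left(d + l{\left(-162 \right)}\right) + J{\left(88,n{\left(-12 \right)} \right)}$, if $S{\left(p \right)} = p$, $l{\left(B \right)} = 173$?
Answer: $222$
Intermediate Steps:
$n{\left(y \right)} = \frac{1}{2 y}$
$H = -39$
$d = -39$
$\left(d + l{\left(-162 \right)}\right) + J{\left(88,n{\left(-12 \right)} \right)} = \left(-39 + 173\right) + 88 = 134 + 88 = 222$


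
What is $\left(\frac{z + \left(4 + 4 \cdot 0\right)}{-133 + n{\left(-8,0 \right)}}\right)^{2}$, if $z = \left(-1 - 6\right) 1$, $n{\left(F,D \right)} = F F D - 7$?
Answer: $\frac{9}{19600} \approx 0.00045918$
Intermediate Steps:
$n{\left(F,D \right)} = -7 + D F^{2}$ ($n{\left(F,D \right)} = F^{2} D - 7 = D F^{2} - 7 = -7 + D F^{2}$)
$z = -7$ ($z = \left(-7\right) 1 = -7$)
$\left(\frac{z + \left(4 + 4 \cdot 0\right)}{-133 + n{\left(-8,0 \right)}}\right)^{2} = \left(\frac{-7 + \left(4 + 4 \cdot 0\right)}{-133 - \left(7 + 0 \left(-8\right)^{2}\right)}\right)^{2} = \left(\frac{-7 + \left(4 + 0\right)}{-133 + \left(-7 + 0 \cdot 64\right)}\right)^{2} = \left(\frac{-7 + 4}{-133 + \left(-7 + 0\right)}\right)^{2} = \left(- \frac{3}{-133 - 7}\right)^{2} = \left(- \frac{3}{-140}\right)^{2} = \left(\left(-3\right) \left(- \frac{1}{140}\right)\right)^{2} = \left(\frac{3}{140}\right)^{2} = \frac{9}{19600}$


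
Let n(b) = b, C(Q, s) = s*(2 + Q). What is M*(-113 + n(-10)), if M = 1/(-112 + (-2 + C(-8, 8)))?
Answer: 41/54 ≈ 0.75926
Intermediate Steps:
M = -1/162 (M = 1/(-112 + (-2 + 8*(2 - 8))) = 1/(-112 + (-2 + 8*(-6))) = 1/(-112 + (-2 - 48)) = 1/(-112 - 50) = 1/(-162) = -1/162 ≈ -0.0061728)
M*(-113 + n(-10)) = -(-113 - 10)/162 = -1/162*(-123) = 41/54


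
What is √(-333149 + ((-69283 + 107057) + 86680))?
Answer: I*√208695 ≈ 456.83*I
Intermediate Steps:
√(-333149 + ((-69283 + 107057) + 86680)) = √(-333149 + (37774 + 86680)) = √(-333149 + 124454) = √(-208695) = I*√208695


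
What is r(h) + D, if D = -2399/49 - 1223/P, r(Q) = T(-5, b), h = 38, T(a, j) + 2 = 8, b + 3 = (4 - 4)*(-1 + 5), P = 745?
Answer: -1628152/36505 ≈ -44.601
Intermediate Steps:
b = -3 (b = -3 + (4 - 4)*(-1 + 5) = -3 + 0*4 = -3 + 0 = -3)
T(a, j) = 6 (T(a, j) = -2 + 8 = 6)
r(Q) = 6
D = -1847182/36505 (D = -2399/49 - 1223/745 = -1847182/36505 ≈ -50.601)
r(h) + D = 6 - 1847182/36505 = -1628152/36505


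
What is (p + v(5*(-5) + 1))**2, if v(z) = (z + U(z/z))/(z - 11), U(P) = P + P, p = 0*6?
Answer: 484/1225 ≈ 0.39510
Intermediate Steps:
p = 0
U(P) = 2*P
v(z) = (2 + z)/(-11 + z) (v(z) = (z + 2*(z/z))/(z - 11) = (z + 2*1)/(-11 + z) = (z + 2)/(-11 + z) = (2 + z)/(-11 + z))
(p + v(5*(-5) + 1))**2 = (0 + (2 + (5*(-5) + 1))/(-11 + (5*(-5) + 1)))**2 = (0 + (2 + (-25 + 1))/(-11 + (-25 + 1)))**2 = (0 + (2 - 24)/(-11 - 24))**2 = (0 - 22/(-35))**2 = (0 - 1/35*(-22))**2 = (0 + 22/35)**2 = (22/35)**2 = 484/1225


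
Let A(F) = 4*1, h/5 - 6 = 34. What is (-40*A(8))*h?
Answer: -32000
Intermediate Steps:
h = 200 (h = 30 + 5*34 = 30 + 170 = 200)
A(F) = 4
(-40*A(8))*h = -40*4*200 = -160*200 = -32000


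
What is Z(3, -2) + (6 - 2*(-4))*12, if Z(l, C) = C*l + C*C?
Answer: 166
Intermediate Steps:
Z(l, C) = C² + C*l (Z(l, C) = C*l + C² = C² + C*l)
Z(3, -2) + (6 - 2*(-4))*12 = -2*(-2 + 3) + (6 - 2*(-4))*12 = -2*1 + (6 + 8)*12 = -2 + 14*12 = -2 + 168 = 166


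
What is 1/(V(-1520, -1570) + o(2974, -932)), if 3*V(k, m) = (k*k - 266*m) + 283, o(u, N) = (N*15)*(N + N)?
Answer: 3/80904463 ≈ 3.7081e-8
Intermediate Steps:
o(u, N) = 30*N**2 (o(u, N) = (15*N)*(2*N) = 30*N**2)
V(k, m) = 283/3 - 266*m/3 + k**2/3 (V(k, m) = ((k*k - 266*m) + 283)/3 = ((k**2 - 266*m) + 283)/3 = (283 + k**2 - 266*m)/3 = 283/3 - 266*m/3 + k**2/3)
1/(V(-1520, -1570) + o(2974, -932)) = 1/((283/3 - 266/3*(-1570) + (1/3)*(-1520)**2) + 30*(-932)**2) = 1/((283/3 + 417620/3 + (1/3)*2310400) + 30*868624) = 1/((283/3 + 417620/3 + 2310400/3) + 26058720) = 1/(2728303/3 + 26058720) = 1/(80904463/3) = 3/80904463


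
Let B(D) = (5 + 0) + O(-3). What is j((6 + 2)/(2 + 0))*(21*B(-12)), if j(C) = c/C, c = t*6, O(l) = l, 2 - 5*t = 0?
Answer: 126/5 ≈ 25.200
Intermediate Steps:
t = ⅖ (t = ⅖ - ⅕*0 = ⅖ + 0 = ⅖ ≈ 0.40000)
B(D) = 2 (B(D) = (5 + 0) - 3 = 5 - 3 = 2)
c = 12/5 (c = (⅖)*6 = 12/5 ≈ 2.4000)
j(C) = 12/(5*C)
j((6 + 2)/(2 + 0))*(21*B(-12)) = (12/(5*(((6 + 2)/(2 + 0)))))*(21*2) = (12/(5*((8/2))))*42 = (12/(5*((8*(½)))))*42 = ((12/5)/4)*42 = ((12/5)*(¼))*42 = (⅗)*42 = 126/5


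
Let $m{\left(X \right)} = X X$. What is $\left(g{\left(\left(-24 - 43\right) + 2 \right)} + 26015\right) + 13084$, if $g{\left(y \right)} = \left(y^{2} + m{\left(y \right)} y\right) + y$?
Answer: $-231366$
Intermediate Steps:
$m{\left(X \right)} = X^{2}$
$g{\left(y \right)} = y + y^{2} + y^{3}$ ($g{\left(y \right)} = \left(y^{2} + y^{2} y\right) + y = \left(y^{2} + y^{3}\right) + y = y + y^{2} + y^{3}$)
$\left(g{\left(\left(-24 - 43\right) + 2 \right)} + 26015\right) + 13084 = \left(\left(\left(-24 - 43\right) + 2\right) \left(1 + \left(\left(-24 - 43\right) + 2\right) + \left(\left(-24 - 43\right) + 2\right)^{2}\right) + 26015\right) + 13084 = \left(\left(-67 + 2\right) \left(1 + \left(-67 + 2\right) + \left(-67 + 2\right)^{2}\right) + 26015\right) + 13084 = \left(- 65 \left(1 - 65 + \left(-65\right)^{2}\right) + 26015\right) + 13084 = \left(- 65 \left(1 - 65 + 4225\right) + 26015\right) + 13084 = \left(\left(-65\right) 4161 + 26015\right) + 13084 = \left(-270465 + 26015\right) + 13084 = -244450 + 13084 = -231366$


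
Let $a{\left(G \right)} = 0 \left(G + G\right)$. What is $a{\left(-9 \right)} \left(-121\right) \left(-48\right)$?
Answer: $0$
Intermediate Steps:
$a{\left(G \right)} = 0$ ($a{\left(G \right)} = 0 \cdot 2 G = 0$)
$a{\left(-9 \right)} \left(-121\right) \left(-48\right) = 0 \left(-121\right) \left(-48\right) = 0 \left(-48\right) = 0$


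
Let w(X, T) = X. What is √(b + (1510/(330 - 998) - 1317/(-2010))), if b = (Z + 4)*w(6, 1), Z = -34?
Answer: I*√568395941170/55945 ≈ 13.476*I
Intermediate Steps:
b = -180 (b = (-34 + 4)*6 = -30*6 = -180)
√(b + (1510/(330 - 998) - 1317/(-2010))) = √(-180 + (1510/(330 - 998) - 1317/(-2010))) = √(-180 + (1510/(-668) - 1317*(-1/2010))) = √(-180 + (1510*(-1/668) + 439/670)) = √(-180 + (-755/334 + 439/670)) = √(-180 - 89806/55945) = √(-10159906/55945) = I*√568395941170/55945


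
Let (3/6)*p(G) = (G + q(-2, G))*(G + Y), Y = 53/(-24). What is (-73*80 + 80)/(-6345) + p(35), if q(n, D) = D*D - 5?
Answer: 46421707/564 ≈ 82308.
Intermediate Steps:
Y = -53/24 (Y = 53*(-1/24) = -53/24 ≈ -2.2083)
q(n, D) = -5 + D² (q(n, D) = D² - 5 = -5 + D²)
p(G) = 2*(-53/24 + G)*(-5 + G + G²) (p(G) = 2*((G + (-5 + G²))*(G - 53/24)) = 2*((-5 + G + G²)*(-53/24 + G)) = 2*((-53/24 + G)*(-5 + G + G²)) = 2*(-53/24 + G)*(-5 + G + G²))
(-73*80 + 80)/(-6345) + p(35) = (-73*80 + 80)/(-6345) + (265/12 + 2*35³ - 173/12*35 - 29/12*35²) = (-5840 + 80)*(-1/6345) + (265/12 + 2*42875 - 6055/12 - 29/12*1225) = -5760*(-1/6345) + (265/12 + 85750 - 6055/12 - 35525/12) = 128/141 + 987685/12 = 46421707/564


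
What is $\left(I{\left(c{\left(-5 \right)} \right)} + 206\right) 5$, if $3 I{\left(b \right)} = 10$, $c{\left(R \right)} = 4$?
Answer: $\frac{3140}{3} \approx 1046.7$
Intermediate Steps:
$I{\left(b \right)} = \frac{10}{3}$ ($I{\left(b \right)} = \frac{1}{3} \cdot 10 = \frac{10}{3}$)
$\left(I{\left(c{\left(-5 \right)} \right)} + 206\right) 5 = \left(\frac{10}{3} + 206\right) 5 = \frac{628}{3} \cdot 5 = \frac{3140}{3}$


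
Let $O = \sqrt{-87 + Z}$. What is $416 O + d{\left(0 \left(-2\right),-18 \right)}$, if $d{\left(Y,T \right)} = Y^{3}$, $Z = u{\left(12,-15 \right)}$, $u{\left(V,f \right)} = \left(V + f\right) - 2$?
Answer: $832 i \sqrt{23} \approx 3990.1 i$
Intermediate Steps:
$u{\left(V,f \right)} = -2 + V + f$
$Z = -5$ ($Z = -2 + 12 - 15 = -5$)
$O = 2 i \sqrt{23}$ ($O = \sqrt{-87 - 5} = \sqrt{-92} = 2 i \sqrt{23} \approx 9.5917 i$)
$416 O + d{\left(0 \left(-2\right),-18 \right)} = 416 \cdot 2 i \sqrt{23} + \left(0 \left(-2\right)\right)^{3} = 832 i \sqrt{23} + 0^{3} = 832 i \sqrt{23} + 0 = 832 i \sqrt{23}$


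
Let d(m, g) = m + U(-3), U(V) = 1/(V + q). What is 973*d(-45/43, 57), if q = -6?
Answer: -435904/387 ≈ -1126.4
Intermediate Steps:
U(V) = 1/(-6 + V) (U(V) = 1/(V - 6) = 1/(-6 + V))
d(m, g) = -⅑ + m (d(m, g) = m + 1/(-6 - 3) = m + 1/(-9) = m - ⅑ = -⅑ + m)
973*d(-45/43, 57) = 973*(-⅑ - 45/43) = 973*(-448/387) = -435904/387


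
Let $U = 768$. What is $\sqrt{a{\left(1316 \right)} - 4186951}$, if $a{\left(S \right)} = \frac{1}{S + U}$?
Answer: $\frac{i \sqrt{4546040665043}}{1042} \approx 2046.2 i$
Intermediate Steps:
$a{\left(S \right)} = \frac{1}{768 + S}$ ($a{\left(S \right)} = \frac{1}{S + 768} = \frac{1}{768 + S}$)
$\sqrt{a{\left(1316 \right)} - 4186951} = \sqrt{\frac{1}{768 + 1316} - 4186951} = \sqrt{\frac{1}{2084} - 4186951} = \sqrt{- \frac{8725605883}{2084}} = \frac{i \sqrt{4546040665043}}{1042}$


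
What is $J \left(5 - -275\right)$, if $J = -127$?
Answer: $-35560$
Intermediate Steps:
$J \left(5 - -275\right) = - 127 \left(5 - -275\right) = - 127 \left(5 + 275\right) = \left(-127\right) 280 = -35560$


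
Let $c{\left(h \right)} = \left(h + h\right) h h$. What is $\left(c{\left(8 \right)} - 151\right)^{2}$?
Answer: $762129$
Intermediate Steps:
$c{\left(h \right)} = 2 h^{3}$ ($c{\left(h \right)} = 2 h h h = 2 h^{2} h = 2 h^{3}$)
$\left(c{\left(8 \right)} - 151\right)^{2} = \left(2 \cdot 8^{3} - 151\right)^{2} = \left(2 \cdot 512 - 151\right)^{2} = \left(1024 - 151\right)^{2} = 873^{2} = 762129$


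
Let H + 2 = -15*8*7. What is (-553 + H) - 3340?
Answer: -4735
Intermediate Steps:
H = -842 (H = -2 - 15*8*7 = -2 - 120*7 = -2 - 840 = -842)
(-553 + H) - 3340 = (-553 - 842) - 3340 = -1395 - 3340 = -4735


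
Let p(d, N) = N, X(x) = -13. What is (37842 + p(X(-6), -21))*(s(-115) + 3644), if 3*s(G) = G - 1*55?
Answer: 135676534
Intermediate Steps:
s(G) = -55/3 + G/3 (s(G) = (G - 1*55)/3 = (G - 55)/3 = (-55 + G)/3 = -55/3 + G/3)
(37842 + p(X(-6), -21))*(s(-115) + 3644) = (37842 - 21)*((-55/3 + (⅓)*(-115)) + 3644) = 37821*((-55/3 - 115/3) + 3644) = 37821*(-170/3 + 3644) = 37821*(10762/3) = 135676534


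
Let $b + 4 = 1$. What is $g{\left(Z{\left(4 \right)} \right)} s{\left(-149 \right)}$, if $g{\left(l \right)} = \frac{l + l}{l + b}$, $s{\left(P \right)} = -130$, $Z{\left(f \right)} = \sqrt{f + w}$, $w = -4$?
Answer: $0$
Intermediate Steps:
$Z{\left(f \right)} = \sqrt{-4 + f}$ ($Z{\left(f \right)} = \sqrt{f - 4} = \sqrt{-4 + f}$)
$b = -3$ ($b = -4 + 1 = -3$)
$g{\left(l \right)} = \frac{2 l}{-3 + l}$ ($g{\left(l \right)} = \frac{l + l}{l - 3} = \frac{2 l}{-3 + l}$)
$g{\left(Z{\left(4 \right)} \right)} s{\left(-149 \right)} = \frac{2 \sqrt{-4 + 4}}{-3 + \sqrt{-4 + 4}} \left(-130\right) = \frac{2 \sqrt{0}}{-3 + \sqrt{0}} \left(-130\right) = 2 \cdot 0 \frac{1}{-3 + 0} \left(-130\right) = 2 \cdot 0 \frac{1}{-3} \left(-130\right) = 2 \cdot 0 \left(- \frac{1}{3}\right) \left(-130\right) = 0 \left(-130\right) = 0$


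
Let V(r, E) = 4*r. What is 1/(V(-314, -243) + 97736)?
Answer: 1/96480 ≈ 1.0365e-5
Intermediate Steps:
1/(V(-314, -243) + 97736) = 1/(4*(-314) + 97736) = 1/(-1256 + 97736) = 1/96480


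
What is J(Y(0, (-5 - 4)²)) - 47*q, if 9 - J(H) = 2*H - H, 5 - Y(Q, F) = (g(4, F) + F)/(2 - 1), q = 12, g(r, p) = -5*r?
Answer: -499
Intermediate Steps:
Y(Q, F) = 25 - F (Y(Q, F) = 5 - (-5*4 + F)/(2 - 1) = 5 - (-20 + F)/1 = 5 - (-20 + F) = 5 + (20 - F) = 25 - F)
J(H) = 9 - H (J(H) = 9 - (2*H - H) = 9 - H)
J(Y(0, (-5 - 4)²)) - 47*q = (9 - (25 - (-5 - 4)²)) - 47*12 = (9 - (25 - 1*(-9)²)) - 564 = (9 - (25 - 1*81)) - 564 = (9 - (25 - 81)) - 564 = (9 - 1*(-56)) - 564 = (9 + 56) - 564 = 65 - 564 = -499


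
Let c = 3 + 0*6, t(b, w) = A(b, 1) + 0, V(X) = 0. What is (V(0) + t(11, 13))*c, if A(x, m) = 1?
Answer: 3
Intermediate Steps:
t(b, w) = 1 (t(b, w) = 1 + 0 = 1)
c = 3 (c = 3 + 0 = 3)
(V(0) + t(11, 13))*c = (0 + 1)*3 = 1*3 = 3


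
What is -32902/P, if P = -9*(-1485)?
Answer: -32902/13365 ≈ -2.4618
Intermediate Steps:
P = 13365
-32902/P = -32902/13365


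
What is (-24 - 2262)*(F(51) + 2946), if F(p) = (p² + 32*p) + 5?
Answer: -16422624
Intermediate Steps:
F(p) = 5 + p² + 32*p
(-24 - 2262)*(F(51) + 2946) = (-24 - 2262)*((5 + 51² + 32*51) + 2946) = -2286*((5 + 2601 + 1632) + 2946) = -2286*(4238 + 2946) = -2286*7184 = -16422624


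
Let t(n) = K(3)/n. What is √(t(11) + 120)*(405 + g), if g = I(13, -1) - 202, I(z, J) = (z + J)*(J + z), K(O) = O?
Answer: 7287*√33/11 ≈ 3805.5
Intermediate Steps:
t(n) = 3/n
I(z, J) = (J + z)² (I(z, J) = (J + z)*(J + z) = (J + z)²)
g = -58 (g = (-1 + 13)² - 202 = 12² - 202 = 144 - 202 = -58)
√(t(11) + 120)*(405 + g) = √(3/11 + 120)*(405 - 58) = √(3*(1/11) + 120)*347 = √(3/11 + 120)*347 = √(1323/11)*347 = (21*√33/11)*347 = 7287*√33/11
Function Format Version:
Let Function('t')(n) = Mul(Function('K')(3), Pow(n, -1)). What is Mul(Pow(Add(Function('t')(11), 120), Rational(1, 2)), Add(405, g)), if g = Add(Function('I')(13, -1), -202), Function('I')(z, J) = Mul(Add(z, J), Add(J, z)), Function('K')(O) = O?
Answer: Mul(Rational(7287, 11), Pow(33, Rational(1, 2))) ≈ 3805.5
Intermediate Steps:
Function('t')(n) = Mul(3, Pow(n, -1))
Function('I')(z, J) = Pow(Add(J, z), 2) (Function('I')(z, J) = Mul(Add(J, z), Add(J, z)) = Pow(Add(J, z), 2))
g = -58 (g = Add(Pow(Add(-1, 13), 2), -202) = Add(Pow(12, 2), -202) = Add(144, -202) = -58)
Mul(Pow(Add(Function('t')(11), 120), Rational(1, 2)), Add(405, g)) = Mul(Pow(Add(Mul(3, Pow(11, -1)), 120), Rational(1, 2)), Add(405, -58)) = Mul(Pow(Add(Mul(3, Rational(1, 11)), 120), Rational(1, 2)), 347) = Mul(Pow(Add(Rational(3, 11), 120), Rational(1, 2)), 347) = Mul(Pow(Rational(1323, 11), Rational(1, 2)), 347) = Mul(Mul(Rational(21, 11), Pow(33, Rational(1, 2))), 347) = Mul(Rational(7287, 11), Pow(33, Rational(1, 2)))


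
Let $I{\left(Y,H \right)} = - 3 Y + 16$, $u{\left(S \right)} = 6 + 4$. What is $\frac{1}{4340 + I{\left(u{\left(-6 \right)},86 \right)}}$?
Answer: $\frac{1}{4326} \approx 0.00023116$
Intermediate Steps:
$u{\left(S \right)} = 10$
$I{\left(Y,H \right)} = 16 - 3 Y$
$\frac{1}{4340 + I{\left(u{\left(-6 \right)},86 \right)}} = \frac{1}{4340 + \left(16 - 30\right)} = \frac{1}{4340 - 14} = \frac{1}{4326}$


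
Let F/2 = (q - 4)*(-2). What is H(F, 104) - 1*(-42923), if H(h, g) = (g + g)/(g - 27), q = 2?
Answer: 3305279/77 ≈ 42926.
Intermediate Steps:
F = 8 (F = 2*((2 - 4)*(-2)) = 2*(-2*(-2)) = 2*4 = 8)
H(h, g) = 2*g/(-27 + g) (H(h, g) = (2*g)/(-27 + g) = 2*g/(-27 + g))
H(F, 104) - 1*(-42923) = 2*104/(-27 + 104) - 1*(-42923) = 2*104/77 + 42923 = 2*104*(1/77) + 42923 = 208/77 + 42923 = 3305279/77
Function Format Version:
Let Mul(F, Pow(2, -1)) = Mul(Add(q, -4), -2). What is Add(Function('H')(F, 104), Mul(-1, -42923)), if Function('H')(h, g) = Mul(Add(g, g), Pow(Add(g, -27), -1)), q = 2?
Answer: Rational(3305279, 77) ≈ 42926.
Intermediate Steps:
F = 8 (F = Mul(2, Mul(Add(2, -4), -2)) = Mul(2, Mul(-2, -2)) = Mul(2, 4) = 8)
Function('H')(h, g) = Mul(2, g, Pow(Add(-27, g), -1)) (Function('H')(h, g) = Mul(Mul(2, g), Pow(Add(-27, g), -1)) = Mul(2, g, Pow(Add(-27, g), -1)))
Add(Function('H')(F, 104), Mul(-1, -42923)) = Add(Mul(2, 104, Pow(Add(-27, 104), -1)), Mul(-1, -42923)) = Add(Mul(2, 104, Pow(77, -1)), 42923) = Add(Mul(2, 104, Rational(1, 77)), 42923) = Add(Rational(208, 77), 42923) = Rational(3305279, 77)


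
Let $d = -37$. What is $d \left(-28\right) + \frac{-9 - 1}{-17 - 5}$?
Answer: $\frac{11401}{11} \approx 1036.5$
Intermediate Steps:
$d \left(-28\right) + \frac{-9 - 1}{-17 - 5} = \left(-37\right) \left(-28\right) + \frac{-9 - 1}{-17 - 5} = 1036 - \frac{10}{-22} = 1036 - - \frac{5}{11} = 1036 + \frac{5}{11} = \frac{11401}{11}$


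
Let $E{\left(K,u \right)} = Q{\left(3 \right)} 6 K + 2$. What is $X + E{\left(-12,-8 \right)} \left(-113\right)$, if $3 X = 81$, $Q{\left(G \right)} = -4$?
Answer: $-32743$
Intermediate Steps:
$E{\left(K,u \right)} = 2 - 24 K$ ($E{\left(K,u \right)} = - 4 \cdot 6 K + 2 = - 24 K + 2 = 2 - 24 K$)
$X = 27$ ($X = \frac{1}{3} \cdot 81 = 27$)
$X + E{\left(-12,-8 \right)} \left(-113\right) = 27 + \left(2 - -288\right) \left(-113\right) = 27 + \left(2 + 288\right) \left(-113\right) = 27 + 290 \left(-113\right) = 27 - 32770 = -32743$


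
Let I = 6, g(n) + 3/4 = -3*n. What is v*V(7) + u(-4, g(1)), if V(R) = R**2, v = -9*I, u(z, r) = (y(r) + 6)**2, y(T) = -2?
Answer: -2630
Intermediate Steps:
g(n) = -3/4 - 3*n
u(z, r) = 16 (u(z, r) = (-2 + 6)**2 = 4**2 = 16)
v = -54 (v = -9*6 = -54)
v*V(7) + u(-4, g(1)) = -54*7**2 + 16 = -54*49 + 16 = -2646 + 16 = -2630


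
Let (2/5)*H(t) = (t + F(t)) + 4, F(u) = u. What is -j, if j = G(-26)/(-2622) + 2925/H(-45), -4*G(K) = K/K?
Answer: 6135437/450984 ≈ 13.605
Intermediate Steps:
H(t) = 10 + 5*t (H(t) = 5*((t + t) + 4)/2 = 5*(2*t + 4)/2 = 5*(4 + 2*t)/2 = 10 + 5*t)
G(K) = -¼ (G(K) = -K/(4*K) = -¼*1 = -¼)
j = -6135437/450984 (j = -¼/(-2622) + 2925/(10 + 5*(-45)) = -¼*(-1/2622) + 2925/(10 - 225) = 1/10488 + 2925/(-215) = 1/10488 + 2925*(-1/215) = 1/10488 - 585/43 = -6135437/450984 ≈ -13.605)
-j = -1*(-6135437/450984) = 6135437/450984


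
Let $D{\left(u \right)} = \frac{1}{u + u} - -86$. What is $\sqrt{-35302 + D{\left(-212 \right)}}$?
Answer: $\frac{3 i \sqrt{175860890}}{212} \approx 187.66 i$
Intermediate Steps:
$D{\left(u \right)} = 86 + \frac{1}{2 u}$ ($D{\left(u \right)} = \frac{1}{2 u} + 86 = 86 + \frac{1}{2 u}$)
$\sqrt{-35302 + D{\left(-212 \right)}} = \sqrt{-35302 + \left(86 + \frac{1}{2 \left(-212\right)}\right)} = \sqrt{-35302 + \left(86 + \frac{1}{2} \left(- \frac{1}{212}\right)\right)} = \sqrt{-35302 + \left(86 - \frac{1}{424}\right)} = \sqrt{-35302 + \frac{36463}{424}} = \sqrt{- \frac{14931585}{424}} = \frac{3 i \sqrt{175860890}}{212}$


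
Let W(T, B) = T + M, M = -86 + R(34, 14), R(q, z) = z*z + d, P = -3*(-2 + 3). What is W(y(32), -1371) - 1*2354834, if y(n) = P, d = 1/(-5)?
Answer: -11773636/5 ≈ -2.3547e+6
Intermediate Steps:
d = -⅕ ≈ -0.20000
P = -3 (P = -3*1 = -3)
y(n) = -3
R(q, z) = -⅕ + z² (R(q, z) = z*z - ⅕ = z² - ⅕ = -⅕ + z²)
M = 549/5 (M = -86 + (-⅕ + 14²) = -86 + (-⅕ + 196) = -86 + 979/5 = 549/5 ≈ 109.80)
W(T, B) = 549/5 + T (W(T, B) = T + 549/5 = 549/5 + T)
W(y(32), -1371) - 1*2354834 = (549/5 - 3) - 1*2354834 = 534/5 - 2354834 = -11773636/5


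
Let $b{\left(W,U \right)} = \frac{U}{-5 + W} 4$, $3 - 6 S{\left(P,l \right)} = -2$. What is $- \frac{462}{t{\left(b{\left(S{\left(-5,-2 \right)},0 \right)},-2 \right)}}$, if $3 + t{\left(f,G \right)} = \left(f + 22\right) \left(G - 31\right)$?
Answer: $\frac{154}{243} \approx 0.63375$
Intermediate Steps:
$S{\left(P,l \right)} = \frac{5}{6}$ ($S{\left(P,l \right)} = \frac{1}{2} - - \frac{1}{3} = \frac{1}{2} + \frac{1}{3} = \frac{5}{6}$)
$b{\left(W,U \right)} = \frac{4 U}{-5 + W}$ ($b{\left(W,U \right)} = \frac{U}{-5 + W} 4 = \frac{4 U}{-5 + W}$)
$t{\left(f,G \right)} = -3 + \left(-31 + G\right) \left(22 + f\right)$ ($t{\left(f,G \right)} = -3 + \left(f + 22\right) \left(G - 31\right) = -3 + \left(22 + f\right) \left(-31 + G\right) = -3 + \left(-31 + G\right) \left(22 + f\right)$)
$- \frac{462}{t{\left(b{\left(S{\left(-5,-2 \right)},0 \right)},-2 \right)}} = - \frac{462}{-685 - 31 \cdot 4 \cdot 0 \frac{1}{-5 + \frac{5}{6}} + 22 \left(-2\right) - 2 \cdot 4 \cdot 0 \frac{1}{-5 + \frac{5}{6}}} = - \frac{462}{-685 - 31 \cdot 4 \cdot 0 \frac{1}{- \frac{25}{6}} - 44 - 2 \cdot 4 \cdot 0 \frac{1}{- \frac{25}{6}}} = - \frac{462}{-685 - 31 \cdot 4 \cdot 0 \left(- \frac{6}{25}\right) - 44 - 2 \cdot 4 \cdot 0 \left(- \frac{6}{25}\right)} = - \frac{462}{-685 - 0 - 44 - 0} = - \frac{462}{-685 + 0 - 44 + 0} = - \frac{462}{-729} = \left(-462\right) \left(- \frac{1}{729}\right) = \frac{154}{243}$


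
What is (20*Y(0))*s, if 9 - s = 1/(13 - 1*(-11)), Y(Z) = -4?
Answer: -2150/3 ≈ -716.67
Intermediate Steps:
s = 215/24 (s = 9 - 1/(13 - 1*(-11)) = 9 - 1/(13 + 11) = 9 - 1/24 = 215/24 ≈ 8.9583)
(20*Y(0))*s = (20*(-4))*(215/24) = -80*215/24 = -2150/3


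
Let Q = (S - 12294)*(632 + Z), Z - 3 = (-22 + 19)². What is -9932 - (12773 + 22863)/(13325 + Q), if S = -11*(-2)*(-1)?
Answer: -78643318192/7918179 ≈ -9932.0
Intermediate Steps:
S = -22 (S = 22*(-1) = -22)
Z = 12 (Z = 3 + (-22 + 19)² = 3 + (-3)² = 3 + 9 = 12)
Q = -7931504 (Q = (-22 - 12294)*(632 + 12) = -12316*644 = -7931504)
-9932 - (12773 + 22863)/(13325 + Q) = -9932 - (12773 + 22863)/(13325 - 7931504) = -9932 - 35636/(-7918179) = -9932 - 35636*(-1)/7918179 = -9932 - 1*(-35636/7918179) = -9932 + 35636/7918179 = -78643318192/7918179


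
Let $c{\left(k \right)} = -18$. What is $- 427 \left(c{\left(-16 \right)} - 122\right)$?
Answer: $59780$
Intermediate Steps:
$- 427 \left(c{\left(-16 \right)} - 122\right) = - 427 \left(-18 - 122\right) = \left(-427\right) \left(-140\right) = 59780$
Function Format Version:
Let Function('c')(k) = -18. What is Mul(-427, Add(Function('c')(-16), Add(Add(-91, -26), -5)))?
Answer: 59780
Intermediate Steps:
Mul(-427, Add(Function('c')(-16), Add(Add(-91, -26), -5))) = Mul(-427, Add(-18, Add(Add(-91, -26), -5))) = Mul(-427, Add(-18, Add(-117, -5))) = Mul(-427, Add(-18, -122)) = Mul(-427, -140) = 59780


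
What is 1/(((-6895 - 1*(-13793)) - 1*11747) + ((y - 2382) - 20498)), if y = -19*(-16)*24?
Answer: -1/20433 ≈ -4.8940e-5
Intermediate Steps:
y = 7296 (y = 304*24 = 7296)
1/(((-6895 - 1*(-13793)) - 1*11747) + ((y - 2382) - 20498)) = 1/(((-6895 - 1*(-13793)) - 1*11747) + ((7296 - 2382) - 20498)) = 1/(((-6895 + 13793) - 11747) + (4914 - 20498)) = 1/((6898 - 11747) - 15584) = 1/(-4849 - 15584) = 1/(-20433) = -1/20433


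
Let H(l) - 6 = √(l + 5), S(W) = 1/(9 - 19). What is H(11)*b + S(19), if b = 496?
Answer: 49599/10 ≈ 4959.9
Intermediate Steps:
S(W) = -⅒ (S(W) = 1/(-10) = -⅒)
H(l) = 6 + √(5 + l) (H(l) = 6 + √(l + 5) = 6 + √(5 + l))
H(11)*b + S(19) = (6 + √(5 + 11))*496 - ⅒ = (6 + √16)*496 - ⅒ = (6 + 4)*496 - ⅒ = 10*496 - ⅒ = 4960 - ⅒ = 49599/10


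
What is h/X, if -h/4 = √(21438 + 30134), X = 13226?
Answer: -4*√12893/6613 ≈ -0.068681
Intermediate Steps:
h = -8*√12893 (h = -4*√(21438 + 30134) = -8*√12893 ≈ -908.38)
h/X = -8*√12893/13226 = -8*√12893*(1/13226) = -4*√12893/6613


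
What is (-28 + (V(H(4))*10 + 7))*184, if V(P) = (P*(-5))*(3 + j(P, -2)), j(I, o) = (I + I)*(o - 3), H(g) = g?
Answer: 1357736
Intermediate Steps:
j(I, o) = 2*I*(-3 + o) (j(I, o) = (2*I)*(-3 + o) = 2*I*(-3 + o))
V(P) = -5*P*(3 - 10*P) (V(P) = (P*(-5))*(3 + 2*P*(-3 - 2)) = (-5*P)*(3 + 2*P*(-5)) = (-5*P)*(3 - 10*P) = -5*P*(3 - 10*P))
(-28 + (V(H(4))*10 + 7))*184 = (-28 + ((5*4*(-3 + 10*4))*10 + 7))*184 = (-28 + ((5*4*(-3 + 40))*10 + 7))*184 = (-28 + ((5*4*37)*10 + 7))*184 = (-28 + (740*10 + 7))*184 = (-28 + (7400 + 7))*184 = (-28 + 7407)*184 = 7379*184 = 1357736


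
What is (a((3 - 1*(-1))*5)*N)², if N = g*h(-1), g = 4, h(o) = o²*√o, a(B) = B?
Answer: -6400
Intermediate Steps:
h(o) = o^(5/2)
N = 4*I (N = 4*(-1)^(5/2) = 4*I ≈ 4.0*I)
(a((3 - 1*(-1))*5)*N)² = (((3 - 1*(-1))*5)*(4*I))² = (((3 + 1)*5)*(4*I))² = ((4*5)*(4*I))² = (20*(4*I))² = (80*I)² = -6400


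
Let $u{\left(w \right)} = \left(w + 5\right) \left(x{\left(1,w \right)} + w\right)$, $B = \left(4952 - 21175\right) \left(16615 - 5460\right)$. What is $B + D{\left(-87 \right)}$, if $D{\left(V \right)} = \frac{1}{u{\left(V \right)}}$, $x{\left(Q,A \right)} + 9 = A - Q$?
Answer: $- \frac{2730438620719}{15088} \approx -1.8097 \cdot 10^{8}$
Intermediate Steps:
$B = -180967565$ ($B = \left(-16223\right) 11155 = -180967565$)
$x{\left(Q,A \right)} = -9 + A - Q$ ($x{\left(Q,A \right)} = -9 + \left(A - Q\right) = -9 + A - Q$)
$u{\left(w \right)} = \left(-10 + 2 w\right) \left(5 + w\right)$ ($u{\left(w \right)} = \left(w + 5\right) \left(\left(-9 + w - 1\right) + w\right) = \left(5 + w\right) \left(\left(-9 + w - 1\right) + w\right) = \left(5 + w\right) \left(\left(-10 + w\right) + w\right) = \left(5 + w\right) \left(-10 + 2 w\right) = \left(-10 + 2 w\right) \left(5 + w\right)$)
$D{\left(V \right)} = \frac{1}{-50 + 2 V^{2}}$
$B + D{\left(-87 \right)} = -180967565 + \frac{1}{2 \left(-25 + \left(-87\right)^{2}\right)} = -180967565 + \frac{1}{2 \left(-25 + 7569\right)} = -180967565 + \frac{1}{2 \cdot 7544} = -180967565 + \frac{1}{2} \cdot \frac{1}{7544} = -180967565 + \frac{1}{15088} = - \frac{2730438620719}{15088}$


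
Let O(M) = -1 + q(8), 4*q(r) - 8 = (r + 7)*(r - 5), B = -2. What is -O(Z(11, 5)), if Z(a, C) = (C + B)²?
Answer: -49/4 ≈ -12.250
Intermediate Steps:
q(r) = 2 + (-5 + r)*(7 + r)/4 (q(r) = 2 + ((r + 7)*(r - 5))/4 = 2 + ((7 + r)*(-5 + r))/4 = 2 + ((-5 + r)*(7 + r))/4 = 2 + (-5 + r)*(7 + r)/4)
Z(a, C) = (-2 + C)² (Z(a, C) = (C - 2)² = (-2 + C)²)
O(M) = 49/4 (O(M) = -1 + (-27/4 + (½)*8 + (¼)*8²) = -1 + (-27/4 + 4 + (¼)*64) = -1 + (-27/4 + 4 + 16) = -1 + 53/4 = 49/4)
-O(Z(11, 5)) = -1*49/4 = -49/4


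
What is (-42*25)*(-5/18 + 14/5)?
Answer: -7945/3 ≈ -2648.3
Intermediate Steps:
(-42*25)*(-5/18 + 14/5) = -1050*(-5*1/18 + 14*(1/5)) = -1050*(-5/18 + 14/5) = -1050*227/90 = -7945/3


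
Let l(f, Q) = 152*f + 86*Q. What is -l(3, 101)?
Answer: -9142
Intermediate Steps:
l(f, Q) = 86*Q + 152*f
-l(3, 101) = -(86*101 + 152*3) = -(8686 + 456) = -1*9142 = -9142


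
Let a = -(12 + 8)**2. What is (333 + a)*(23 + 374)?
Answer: -26599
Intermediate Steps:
a = -400 (a = -1*20**2 = -1*400 = -400)
(333 + a)*(23 + 374) = (333 - 400)*(23 + 374) = -67*397 = -26599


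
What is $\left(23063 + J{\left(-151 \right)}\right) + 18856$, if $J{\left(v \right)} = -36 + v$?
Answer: $41732$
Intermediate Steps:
$\left(23063 + J{\left(-151 \right)}\right) + 18856 = \left(23063 - 187\right) + 18856 = 22876 + 18856 = 41732$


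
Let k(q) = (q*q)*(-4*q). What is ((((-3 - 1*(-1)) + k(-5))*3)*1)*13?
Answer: 19422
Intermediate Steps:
k(q) = -4*q**3 (k(q) = q**2*(-4*q) = -4*q**3)
((((-3 - 1*(-1)) + k(-5))*3)*1)*13 = ((((-3 - 1*(-1)) - 4*(-5)**3)*3)*1)*13 = ((((-3 + 1) - 4*(-125))*3)*1)*13 = (((-2 + 500)*3)*1)*13 = ((498*3)*1)*13 = (1494*1)*13 = 1494*13 = 19422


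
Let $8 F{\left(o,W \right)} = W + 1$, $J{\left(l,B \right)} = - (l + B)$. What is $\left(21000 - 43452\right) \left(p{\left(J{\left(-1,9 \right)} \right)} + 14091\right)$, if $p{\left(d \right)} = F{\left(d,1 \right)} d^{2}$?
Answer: $-316730364$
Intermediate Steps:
$J{\left(l,B \right)} = - B - l$ ($J{\left(l,B \right)} = - (B + l) = - B - l$)
$F{\left(o,W \right)} = \frac{1}{8} + \frac{W}{8}$ ($F{\left(o,W \right)} = \frac{W + 1}{8} = \frac{1 + W}{8} = \frac{1}{8} + \frac{W}{8}$)
$p{\left(d \right)} = \frac{d^{2}}{4}$ ($p{\left(d \right)} = \left(\frac{1}{8} + \frac{1}{8} \cdot 1\right) d^{2} = \left(\frac{1}{8} + \frac{1}{8}\right) d^{2} = \frac{d^{2}}{4}$)
$\left(21000 - 43452\right) \left(p{\left(J{\left(-1,9 \right)} \right)} + 14091\right) = \left(21000 - 43452\right) \left(\frac{\left(\left(-1\right) 9 - -1\right)^{2}}{4} + 14091\right) = - 22452 \left(\frac{\left(-9 + 1\right)^{2}}{4} + 14091\right) = - 22452 \left(\frac{\left(-8\right)^{2}}{4} + 14091\right) = - 22452 \left(\frac{1}{4} \cdot 64 + 14091\right) = - 22452 \left(16 + 14091\right) = \left(-22452\right) 14107 = -316730364$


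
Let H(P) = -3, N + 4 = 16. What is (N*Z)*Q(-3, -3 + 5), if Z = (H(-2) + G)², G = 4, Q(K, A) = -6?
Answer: -72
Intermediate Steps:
N = 12 (N = -4 + 16 = 12)
Z = 1 (Z = (-3 + 4)² = 1² = 1)
(N*Z)*Q(-3, -3 + 5) = (12*1)*(-6) = 12*(-6) = -72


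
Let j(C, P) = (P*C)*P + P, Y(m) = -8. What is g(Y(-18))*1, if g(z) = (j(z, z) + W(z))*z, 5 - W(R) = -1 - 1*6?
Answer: 4064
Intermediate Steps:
j(C, P) = P + C*P² (j(C, P) = (C*P)*P + P = C*P² + P = P + C*P²)
W(R) = 12 (W(R) = 5 - (-1 - 1*6) = 5 - (-1 - 6) = 5 - 1*(-7) = 5 + 7 = 12)
g(z) = z*(12 + z*(1 + z²)) (g(z) = (z*(1 + z*z) + 12)*z = (z*(1 + z²) + 12)*z = (12 + z*(1 + z²))*z = z*(12 + z*(1 + z²)))
g(Y(-18))*1 = -8*(12 - 8 + (-8)³)*1 = -8*(12 - 8 - 512)*1 = -8*(-508)*1 = 4064*1 = 4064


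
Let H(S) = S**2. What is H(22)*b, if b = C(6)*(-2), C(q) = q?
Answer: -5808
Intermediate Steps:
b = -12 (b = 6*(-2) = -12)
H(22)*b = 22**2*(-12) = 484*(-12) = -5808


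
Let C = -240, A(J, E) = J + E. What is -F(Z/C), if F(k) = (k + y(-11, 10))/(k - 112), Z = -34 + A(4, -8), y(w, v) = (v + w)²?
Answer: 139/13421 ≈ 0.010357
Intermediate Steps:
A(J, E) = E + J
Z = -38 (Z = -34 + (-8 + 4) = -34 - 4 = -38)
F(k) = (1 + k)/(-112 + k) (F(k) = (k + (10 - 11)²)/(k - 112) = (k + (-1)²)/(-112 + k) = (k + 1)/(-112 + k) = (1 + k)/(-112 + k))
-F(Z/C) = -(1 - 38/(-240))/(-112 - 38/(-240)) = -(1 - 38*(-1/240))/(-112 - 38*(-1/240)) = -(1 + 19/120)/(-112 + 19/120) = -139/((-13421/120)*120) = -(-120)*139/(13421*120) = -1*(-139/13421) = 139/13421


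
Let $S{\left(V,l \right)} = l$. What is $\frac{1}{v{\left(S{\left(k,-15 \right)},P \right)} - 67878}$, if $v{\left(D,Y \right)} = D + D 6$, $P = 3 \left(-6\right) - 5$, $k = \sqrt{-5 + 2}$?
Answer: $- \frac{1}{67983} \approx -1.471 \cdot 10^{-5}$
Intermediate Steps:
$k = i \sqrt{3}$ ($k = \sqrt{-3} = i \sqrt{3} \approx 1.732 i$)
$P = -23$ ($P = -18 - 5 = -23$)
$v{\left(D,Y \right)} = 7 D$ ($v{\left(D,Y \right)} = D + 6 D = 7 D$)
$\frac{1}{v{\left(S{\left(k,-15 \right)},P \right)} - 67878} = \frac{1}{7 \left(-15\right) - 67878} = \frac{1}{-105 - 67878} = \frac{1}{-67983} = - \frac{1}{67983}$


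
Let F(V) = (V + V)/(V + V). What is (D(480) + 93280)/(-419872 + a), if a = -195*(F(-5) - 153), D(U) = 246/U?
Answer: -7462441/31218560 ≈ -0.23904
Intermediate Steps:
F(V) = 1 (F(V) = (2*V)/((2*V)) = (2*V)*(1/(2*V)) = 1)
a = 29640 (a = -195*(1 - 153) = -195*(-152) = 29640)
(D(480) + 93280)/(-419872 + a) = (246/480 + 93280)/(-419872 + 29640) = (246*(1/480) + 93280)/(-390232) = (41/80 + 93280)*(-1/390232) = (7462441/80)*(-1/390232) = -7462441/31218560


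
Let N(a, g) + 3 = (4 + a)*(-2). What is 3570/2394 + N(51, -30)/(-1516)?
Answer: 135301/86412 ≈ 1.5658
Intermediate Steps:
N(a, g) = -11 - 2*a (N(a, g) = -3 + (4 + a)*(-2) = -3 + (-8 - 2*a) = -11 - 2*a)
3570/2394 + N(51, -30)/(-1516) = 3570/2394 + (-11 - 2*51)/(-1516) = 3570*(1/2394) + (-11 - 102)*(-1/1516) = 85/57 - 113*(-1/1516) = 85/57 + 113/1516 = 135301/86412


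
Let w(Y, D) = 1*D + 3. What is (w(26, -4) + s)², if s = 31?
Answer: 900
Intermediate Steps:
w(Y, D) = 3 + D (w(Y, D) = D + 3 = 3 + D)
(w(26, -4) + s)² = ((3 - 4) + 31)² = (-1 + 31)² = 30² = 900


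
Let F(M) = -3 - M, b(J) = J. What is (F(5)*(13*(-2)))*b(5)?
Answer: 1040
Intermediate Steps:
(F(5)*(13*(-2)))*b(5) = ((-3 - 1*5)*(13*(-2)))*5 = ((-3 - 5)*(-26))*5 = -8*(-26)*5 = 208*5 = 1040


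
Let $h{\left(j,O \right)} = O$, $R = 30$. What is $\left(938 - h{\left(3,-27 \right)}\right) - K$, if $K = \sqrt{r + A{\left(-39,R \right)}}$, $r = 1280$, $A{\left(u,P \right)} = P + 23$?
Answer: $965 - \sqrt{1333} \approx 928.49$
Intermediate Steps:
$A{\left(u,P \right)} = 23 + P$
$K = \sqrt{1333}$ ($K = \sqrt{1280 + \left(23 + 30\right)} = \sqrt{1280 + 53} = \sqrt{1333} \approx 36.51$)
$\left(938 - h{\left(3,-27 \right)}\right) - K = \left(938 - -27\right) - \sqrt{1333} = \left(938 + 27\right) - \sqrt{1333} = 965 - \sqrt{1333}$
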